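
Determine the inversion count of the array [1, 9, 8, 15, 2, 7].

Finding inversions in [1, 9, 8, 15, 2, 7]:

(1, 2): arr[1]=9 > arr[2]=8
(1, 4): arr[1]=9 > arr[4]=2
(1, 5): arr[1]=9 > arr[5]=7
(2, 4): arr[2]=8 > arr[4]=2
(2, 5): arr[2]=8 > arr[5]=7
(3, 4): arr[3]=15 > arr[4]=2
(3, 5): arr[3]=15 > arr[5]=7

Total inversions: 7

The array has 7 inversion(s): (1,2), (1,4), (1,5), (2,4), (2,5), (3,4), (3,5). Each pair (i,j) satisfies i < j and arr[i] > arr[j].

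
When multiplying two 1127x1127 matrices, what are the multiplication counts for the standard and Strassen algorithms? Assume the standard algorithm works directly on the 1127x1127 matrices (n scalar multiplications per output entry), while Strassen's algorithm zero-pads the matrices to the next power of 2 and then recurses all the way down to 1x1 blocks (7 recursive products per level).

Matrix multiplication for 1127x1127 matrices:

Strassen's algorithm requires power-of-2 dimensions. Pad 1127x1127 to 2048x2048 (next power of 2).

Standard algorithm: 1127^3 = 1431435383 multiplications
Strassen's algorithm: 7^(log2(2048)) = 7^11 = 1977326743 multiplications
Difference: 1431435383 - 1977326743 = -545891360 (Strassen uses MORE here due to padding overhead — for small or just-over-power-of-2 n, padding can outweigh the per-level savings)

Standard: 1431435383 multiplications (1127^3). Strassen: 1977326743 multiplications (7^11, after padding to 2048x2048). Strassen reduces 8 recursive multiplications to 7 at each level.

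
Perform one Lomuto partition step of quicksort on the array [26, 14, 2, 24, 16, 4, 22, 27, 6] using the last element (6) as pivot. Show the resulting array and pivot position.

Lomuto partition with pivot = 6:

Initial array: [26, 14, 2, 24, 16, 4, 22, 27, 6]

arr[0]=26 > 6: no swap
arr[1]=14 > 6: no swap
arr[2]=2 <= 6: swap with position 0, array becomes [2, 14, 26, 24, 16, 4, 22, 27, 6]
arr[3]=24 > 6: no swap
arr[4]=16 > 6: no swap
arr[5]=4 <= 6: swap with position 1, array becomes [2, 4, 26, 24, 16, 14, 22, 27, 6]
arr[6]=22 > 6: no swap
arr[7]=27 > 6: no swap

Place pivot at position 2: [2, 4, 6, 24, 16, 14, 22, 27, 26]
Pivot position: 2

After partitioning with pivot 6, the array becomes [2, 4, 6, 24, 16, 14, 22, 27, 26]. The pivot is placed at index 2. All elements to the left of the pivot are <= 6, and all elements to the right are > 6.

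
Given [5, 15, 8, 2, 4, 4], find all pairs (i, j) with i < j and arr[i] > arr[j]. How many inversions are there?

Finding inversions in [5, 15, 8, 2, 4, 4]:

(0, 3): arr[0]=5 > arr[3]=2
(0, 4): arr[0]=5 > arr[4]=4
(0, 5): arr[0]=5 > arr[5]=4
(1, 2): arr[1]=15 > arr[2]=8
(1, 3): arr[1]=15 > arr[3]=2
(1, 4): arr[1]=15 > arr[4]=4
(1, 5): arr[1]=15 > arr[5]=4
(2, 3): arr[2]=8 > arr[3]=2
(2, 4): arr[2]=8 > arr[4]=4
(2, 5): arr[2]=8 > arr[5]=4

Total inversions: 10

The array has 10 inversion(s): (0,3), (0,4), (0,5), (1,2), (1,3), (1,4), (1,5), (2,3), (2,4), (2,5). Each pair (i,j) satisfies i < j and arr[i] > arr[j].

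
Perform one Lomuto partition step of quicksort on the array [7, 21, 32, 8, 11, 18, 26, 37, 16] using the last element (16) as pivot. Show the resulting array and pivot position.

Lomuto partition with pivot = 16:

Initial array: [7, 21, 32, 8, 11, 18, 26, 37, 16]

arr[0]=7 <= 16: swap with position 0, array becomes [7, 21, 32, 8, 11, 18, 26, 37, 16]
arr[1]=21 > 16: no swap
arr[2]=32 > 16: no swap
arr[3]=8 <= 16: swap with position 1, array becomes [7, 8, 32, 21, 11, 18, 26, 37, 16]
arr[4]=11 <= 16: swap with position 2, array becomes [7, 8, 11, 21, 32, 18, 26, 37, 16]
arr[5]=18 > 16: no swap
arr[6]=26 > 16: no swap
arr[7]=37 > 16: no swap

Place pivot at position 3: [7, 8, 11, 16, 32, 18, 26, 37, 21]
Pivot position: 3

After partitioning with pivot 16, the array becomes [7, 8, 11, 16, 32, 18, 26, 37, 21]. The pivot is placed at index 3. All elements to the left of the pivot are <= 16, and all elements to the right are > 16.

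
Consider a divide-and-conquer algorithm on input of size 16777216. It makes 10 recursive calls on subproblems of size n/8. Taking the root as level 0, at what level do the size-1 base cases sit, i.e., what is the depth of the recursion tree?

For divide and conquer with division factor 8:

Problem sizes at each level:
Level 0: 16777216
Level 1: 2097152
Level 2: 262144
Level 3: 32768
Level 4: 4096
Level 5: 512
Level 6: 64
Level 7: 8
Level 8: 1

The root is level 0 and the size-1 base case is level 8 (the tree spans levels 0 through 8, i.e. 9 levels counting the root), so the depth is the number of divisions: log_8(16777216) = 8

The recursion tree depth is log_8(16777216) = 8. At each level, the problem size is divided by 8, so it takes 8 divisions to reduce to a base case of size 1. The algorithm makes 10 recursive calls at each level.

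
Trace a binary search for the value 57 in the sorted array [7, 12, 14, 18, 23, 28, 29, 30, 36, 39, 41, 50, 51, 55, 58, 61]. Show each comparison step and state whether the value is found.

Binary search for 57 in [7, 12, 14, 18, 23, 28, 29, 30, 36, 39, 41, 50, 51, 55, 58, 61]:

lo=0, hi=15, mid=7, arr[mid]=30 -> 30 < 57, search right half
lo=8, hi=15, mid=11, arr[mid]=50 -> 50 < 57, search right half
lo=12, hi=15, mid=13, arr[mid]=55 -> 55 < 57, search right half
lo=14, hi=15, mid=14, arr[mid]=58 -> 58 > 57, search left half
lo=14 > hi=13, target 57 not found

Binary search determines that 57 is not in the array after 4 comparisons. The search space was exhausted without finding the target.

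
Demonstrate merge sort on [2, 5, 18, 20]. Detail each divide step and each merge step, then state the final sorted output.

Merge sort trace:

Split: [2, 5, 18, 20] -> [2, 5] and [18, 20]
  Split: [2, 5] -> [2] and [5]
  Merge: [2] + [5] -> [2, 5]
  Split: [18, 20] -> [18] and [20]
  Merge: [18] + [20] -> [18, 20]
Merge: [2, 5] + [18, 20] -> [2, 5, 18, 20]

Final sorted array: [2, 5, 18, 20]

The merge sort proceeds by recursively splitting the array and merging sorted halves.
After all merges, the sorted array is [2, 5, 18, 20].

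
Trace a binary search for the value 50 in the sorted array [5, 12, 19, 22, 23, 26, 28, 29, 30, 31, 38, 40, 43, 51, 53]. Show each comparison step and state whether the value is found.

Binary search for 50 in [5, 12, 19, 22, 23, 26, 28, 29, 30, 31, 38, 40, 43, 51, 53]:

lo=0, hi=14, mid=7, arr[mid]=29 -> 29 < 50, search right half
lo=8, hi=14, mid=11, arr[mid]=40 -> 40 < 50, search right half
lo=12, hi=14, mid=13, arr[mid]=51 -> 51 > 50, search left half
lo=12, hi=12, mid=12, arr[mid]=43 -> 43 < 50, search right half
lo=13 > hi=12, target 50 not found

Binary search determines that 50 is not in the array after 4 comparisons. The search space was exhausted without finding the target.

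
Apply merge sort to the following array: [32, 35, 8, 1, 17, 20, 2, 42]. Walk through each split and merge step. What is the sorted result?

Merge sort trace:

Split: [32, 35, 8, 1, 17, 20, 2, 42] -> [32, 35, 8, 1] and [17, 20, 2, 42]
  Split: [32, 35, 8, 1] -> [32, 35] and [8, 1]
    Split: [32, 35] -> [32] and [35]
    Merge: [32] + [35] -> [32, 35]
    Split: [8, 1] -> [8] and [1]
    Merge: [8] + [1] -> [1, 8]
  Merge: [32, 35] + [1, 8] -> [1, 8, 32, 35]
  Split: [17, 20, 2, 42] -> [17, 20] and [2, 42]
    Split: [17, 20] -> [17] and [20]
    Merge: [17] + [20] -> [17, 20]
    Split: [2, 42] -> [2] and [42]
    Merge: [2] + [42] -> [2, 42]
  Merge: [17, 20] + [2, 42] -> [2, 17, 20, 42]
Merge: [1, 8, 32, 35] + [2, 17, 20, 42] -> [1, 2, 8, 17, 20, 32, 35, 42]

Final sorted array: [1, 2, 8, 17, 20, 32, 35, 42]

The merge sort proceeds by recursively splitting the array and merging sorted halves.
After all merges, the sorted array is [1, 2, 8, 17, 20, 32, 35, 42].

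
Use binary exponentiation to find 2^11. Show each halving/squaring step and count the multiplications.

Computing 2^11 by squaring (build up from 2^1; each line after the first costs one multiplication):

2^1 = 2
2^2 = (2^1)^2 = 2^2 = 4
2^4 = (2^2)^2 = 4^2 = 16
2^5 = 2 * 2^4 = 2 * 16 = 32
2^10 = (2^5)^2 = 32^2 = 1024
2^11 = 2 * 2^10 = 2 * 1024 = 2048

Result: 2048
Multiplications needed: 5 (5 lines after 2^1)

2^11 = 2048. Using exponentiation by squaring, this requires 5 multiplications. The key idea: if the exponent is even, square the half-power; if odd, multiply by the base once.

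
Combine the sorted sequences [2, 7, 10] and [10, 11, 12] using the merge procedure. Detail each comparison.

Merging process:

Compare 2 vs 10: take 2 from left. Merged: [2]
Compare 7 vs 10: take 7 from left. Merged: [2, 7]
Compare 10 vs 10: take 10 from left. Merged: [2, 7, 10]
Append remaining from right: [10, 11, 12]. Merged: [2, 7, 10, 10, 11, 12]

Final merged array: [2, 7, 10, 10, 11, 12]
Total comparisons: 3

The merged array is [2, 7, 10, 10, 11, 12], requiring 3 comparisons. The merge step runs in O(n) time where n is the total number of elements.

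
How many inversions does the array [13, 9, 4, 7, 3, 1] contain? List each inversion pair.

Finding inversions in [13, 9, 4, 7, 3, 1]:

(0, 1): arr[0]=13 > arr[1]=9
(0, 2): arr[0]=13 > arr[2]=4
(0, 3): arr[0]=13 > arr[3]=7
(0, 4): arr[0]=13 > arr[4]=3
(0, 5): arr[0]=13 > arr[5]=1
(1, 2): arr[1]=9 > arr[2]=4
(1, 3): arr[1]=9 > arr[3]=7
(1, 4): arr[1]=9 > arr[4]=3
(1, 5): arr[1]=9 > arr[5]=1
(2, 4): arr[2]=4 > arr[4]=3
(2, 5): arr[2]=4 > arr[5]=1
(3, 4): arr[3]=7 > arr[4]=3
(3, 5): arr[3]=7 > arr[5]=1
(4, 5): arr[4]=3 > arr[5]=1

Total inversions: 14

The array has 14 inversion(s): (0,1), (0,2), (0,3), (0,4), (0,5), (1,2), (1,3), (1,4), (1,5), (2,4), (2,5), (3,4), (3,5), (4,5). Each pair (i,j) satisfies i < j and arr[i] > arr[j].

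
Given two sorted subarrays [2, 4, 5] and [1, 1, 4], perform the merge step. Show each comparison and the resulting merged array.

Merging process:

Compare 2 vs 1: take 1 from right. Merged: [1]
Compare 2 vs 1: take 1 from right. Merged: [1, 1]
Compare 2 vs 4: take 2 from left. Merged: [1, 1, 2]
Compare 4 vs 4: take 4 from left. Merged: [1, 1, 2, 4]
Compare 5 vs 4: take 4 from right. Merged: [1, 1, 2, 4, 4]
Append remaining from left: [5]. Merged: [1, 1, 2, 4, 4, 5]

Final merged array: [1, 1, 2, 4, 4, 5]
Total comparisons: 5

The merged array is [1, 1, 2, 4, 4, 5], requiring 5 comparisons. The merge step runs in O(n) time where n is the total number of elements.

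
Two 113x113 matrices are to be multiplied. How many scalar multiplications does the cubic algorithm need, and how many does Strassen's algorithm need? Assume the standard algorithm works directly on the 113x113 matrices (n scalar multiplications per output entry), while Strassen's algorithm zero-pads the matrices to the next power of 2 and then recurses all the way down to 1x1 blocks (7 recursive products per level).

Matrix multiplication for 113x113 matrices:

Strassen's algorithm requires power-of-2 dimensions. Pad 113x113 to 128x128 (next power of 2).

Standard algorithm: 113^3 = 1442897 multiplications
Strassen's algorithm: 7^(log2(128)) = 7^7 = 823543 multiplications
Savings: 1442897 - 823543 = 619354 multiplications

Standard: 1442897 multiplications (113^3). Strassen: 823543 multiplications (7^7, after padding to 128x128). Strassen reduces 8 recursive multiplications to 7 at each level.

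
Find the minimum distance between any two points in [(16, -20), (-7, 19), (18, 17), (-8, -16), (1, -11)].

Computing all pairwise distances among 5 points:

d((16, -20), (-7, 19)) = 45.2769
d((16, -20), (18, 17)) = 37.054
d((16, -20), (-8, -16)) = 24.3311
d((16, -20), (1, -11)) = 17.4929
d((-7, 19), (18, 17)) = 25.0799
d((-7, 19), (-8, -16)) = 35.0143
d((-7, 19), (1, -11)) = 31.0483
d((18, 17), (-8, -16)) = 42.0119
d((18, 17), (1, -11)) = 32.7567
d((-8, -16), (1, -11)) = 10.2956 <-- minimum

Closest pair: (-8, -16) and (1, -11) with distance 10.2956

The closest pair is (-8, -16) and (1, -11) with Euclidean distance 10.2956. For 5 points, brute-force pairwise comparison is shown above. For large n, the divide-and-conquer algorithm (sort by x, recurse on halves, check the dividing strip) achieves O(n log n).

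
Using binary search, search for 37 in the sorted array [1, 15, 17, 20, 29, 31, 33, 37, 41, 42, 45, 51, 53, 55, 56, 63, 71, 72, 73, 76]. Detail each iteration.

Binary search for 37 in [1, 15, 17, 20, 29, 31, 33, 37, 41, 42, 45, 51, 53, 55, 56, 63, 71, 72, 73, 76]:

lo=0, hi=19, mid=9, arr[mid]=42 -> 42 > 37, search left half
lo=0, hi=8, mid=4, arr[mid]=29 -> 29 < 37, search right half
lo=5, hi=8, mid=6, arr[mid]=33 -> 33 < 37, search right half
lo=7, hi=8, mid=7, arr[mid]=37 -> Found target at index 7!

Binary search finds 37 at index 7 after 4 comparisons. The search repeatedly halves the search space by comparing with the middle element.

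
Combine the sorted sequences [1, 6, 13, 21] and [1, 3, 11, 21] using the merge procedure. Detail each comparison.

Merging process:

Compare 1 vs 1: take 1 from left. Merged: [1]
Compare 6 vs 1: take 1 from right. Merged: [1, 1]
Compare 6 vs 3: take 3 from right. Merged: [1, 1, 3]
Compare 6 vs 11: take 6 from left. Merged: [1, 1, 3, 6]
Compare 13 vs 11: take 11 from right. Merged: [1, 1, 3, 6, 11]
Compare 13 vs 21: take 13 from left. Merged: [1, 1, 3, 6, 11, 13]
Compare 21 vs 21: take 21 from left. Merged: [1, 1, 3, 6, 11, 13, 21]
Append remaining from right: [21]. Merged: [1, 1, 3, 6, 11, 13, 21, 21]

Final merged array: [1, 1, 3, 6, 11, 13, 21, 21]
Total comparisons: 7

The merged array is [1, 1, 3, 6, 11, 13, 21, 21], requiring 7 comparisons. The merge step runs in O(n) time where n is the total number of elements.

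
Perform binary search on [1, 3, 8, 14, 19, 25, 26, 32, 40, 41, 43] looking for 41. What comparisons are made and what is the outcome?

Binary search for 41 in [1, 3, 8, 14, 19, 25, 26, 32, 40, 41, 43]:

lo=0, hi=10, mid=5, arr[mid]=25 -> 25 < 41, search right half
lo=6, hi=10, mid=8, arr[mid]=40 -> 40 < 41, search right half
lo=9, hi=10, mid=9, arr[mid]=41 -> Found target at index 9!

Binary search finds 41 at index 9 after 3 comparisons. The search repeatedly halves the search space by comparing with the middle element.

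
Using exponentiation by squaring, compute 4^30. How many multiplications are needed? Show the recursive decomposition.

Computing 4^30 by squaring (build up from 4^1; each line after the first costs one multiplication):

4^1 = 4
4^2 = (4^1)^2 = 4^2 = 16
4^3 = 4 * 4^2 = 4 * 16 = 64
4^6 = (4^3)^2 = 64^2 = 4096
4^7 = 4 * 4^6 = 4 * 4096 = 16384
4^14 = (4^7)^2 = 16384^2 = 268435456
4^15 = 4 * 4^14 = 4 * 268435456 = 1073741824
4^30 = (4^15)^2 = 1073741824^2 = 1152921504606846976

Result: 1152921504606846976
Multiplications needed: 7 (7 lines after 4^1)

4^30 = 1152921504606846976. Using exponentiation by squaring, this requires 7 multiplications. The key idea: if the exponent is even, square the half-power; if odd, multiply by the base once.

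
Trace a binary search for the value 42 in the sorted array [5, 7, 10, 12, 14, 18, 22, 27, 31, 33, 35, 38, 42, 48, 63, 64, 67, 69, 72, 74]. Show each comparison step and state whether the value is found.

Binary search for 42 in [5, 7, 10, 12, 14, 18, 22, 27, 31, 33, 35, 38, 42, 48, 63, 64, 67, 69, 72, 74]:

lo=0, hi=19, mid=9, arr[mid]=33 -> 33 < 42, search right half
lo=10, hi=19, mid=14, arr[mid]=63 -> 63 > 42, search left half
lo=10, hi=13, mid=11, arr[mid]=38 -> 38 < 42, search right half
lo=12, hi=13, mid=12, arr[mid]=42 -> Found target at index 12!

Binary search finds 42 at index 12 after 4 comparisons. The search repeatedly halves the search space by comparing with the middle element.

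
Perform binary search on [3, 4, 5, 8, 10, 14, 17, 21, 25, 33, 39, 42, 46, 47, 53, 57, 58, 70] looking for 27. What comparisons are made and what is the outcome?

Binary search for 27 in [3, 4, 5, 8, 10, 14, 17, 21, 25, 33, 39, 42, 46, 47, 53, 57, 58, 70]:

lo=0, hi=17, mid=8, arr[mid]=25 -> 25 < 27, search right half
lo=9, hi=17, mid=13, arr[mid]=47 -> 47 > 27, search left half
lo=9, hi=12, mid=10, arr[mid]=39 -> 39 > 27, search left half
lo=9, hi=9, mid=9, arr[mid]=33 -> 33 > 27, search left half
lo=9 > hi=8, target 27 not found

Binary search determines that 27 is not in the array after 4 comparisons. The search space was exhausted without finding the target.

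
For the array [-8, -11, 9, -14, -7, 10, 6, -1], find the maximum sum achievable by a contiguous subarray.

Using Kadane's algorithm on [-8, -11, 9, -14, -7, 10, 6, -1]:

Scanning through the array:
Position 1 (value -11): max_ending_here = -11, max_so_far = -8
Position 2 (value 9): max_ending_here = 9, max_so_far = 9
Position 3 (value -14): max_ending_here = -5, max_so_far = 9
Position 4 (value -7): max_ending_here = -7, max_so_far = 9
Position 5 (value 10): max_ending_here = 10, max_so_far = 10
Position 6 (value 6): max_ending_here = 16, max_so_far = 16
Position 7 (value -1): max_ending_here = 15, max_so_far = 16

Maximum subarray: [10, 6]
Maximum sum: 16

The maximum subarray is [10, 6] with sum 16. This subarray runs from index 5 to index 6.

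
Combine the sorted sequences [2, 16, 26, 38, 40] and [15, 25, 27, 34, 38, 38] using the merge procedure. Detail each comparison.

Merging process:

Compare 2 vs 15: take 2 from left. Merged: [2]
Compare 16 vs 15: take 15 from right. Merged: [2, 15]
Compare 16 vs 25: take 16 from left. Merged: [2, 15, 16]
Compare 26 vs 25: take 25 from right. Merged: [2, 15, 16, 25]
Compare 26 vs 27: take 26 from left. Merged: [2, 15, 16, 25, 26]
Compare 38 vs 27: take 27 from right. Merged: [2, 15, 16, 25, 26, 27]
Compare 38 vs 34: take 34 from right. Merged: [2, 15, 16, 25, 26, 27, 34]
Compare 38 vs 38: take 38 from left. Merged: [2, 15, 16, 25, 26, 27, 34, 38]
Compare 40 vs 38: take 38 from right. Merged: [2, 15, 16, 25, 26, 27, 34, 38, 38]
Compare 40 vs 38: take 38 from right. Merged: [2, 15, 16, 25, 26, 27, 34, 38, 38, 38]
Append remaining from left: [40]. Merged: [2, 15, 16, 25, 26, 27, 34, 38, 38, 38, 40]

Final merged array: [2, 15, 16, 25, 26, 27, 34, 38, 38, 38, 40]
Total comparisons: 10

The merged array is [2, 15, 16, 25, 26, 27, 34, 38, 38, 38, 40], requiring 10 comparisons. The merge step runs in O(n) time where n is the total number of elements.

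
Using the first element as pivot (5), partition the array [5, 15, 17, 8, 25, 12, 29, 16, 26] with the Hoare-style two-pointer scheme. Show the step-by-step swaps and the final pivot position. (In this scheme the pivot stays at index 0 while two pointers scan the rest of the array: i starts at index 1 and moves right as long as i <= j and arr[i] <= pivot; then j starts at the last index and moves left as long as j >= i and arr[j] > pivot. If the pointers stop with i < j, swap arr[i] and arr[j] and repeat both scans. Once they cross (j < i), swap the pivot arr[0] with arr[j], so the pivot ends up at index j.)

Hoare-style two-pointer partition with pivot = 5:

Initial array: [5, 15, 17, 8, 25, 12, 29, 16, 26]

Pointers start at i = 1, j = 8.
i ends at 1, j ends at 0: the pointers have crossed (j < i), so scanning stops.

j = 0, so swapping arr[0] with arr[j] leaves the pivot at position 0: [5, 15, 17, 8, 25, 12, 29, 16, 26]
Pivot position: 0

After partitioning with pivot 5, the array becomes [5, 15, 17, 8, 25, 12, 29, 16, 26]. The pivot is placed at index 0. All elements to the left of the pivot are <= 5, and all elements to the right are > 5.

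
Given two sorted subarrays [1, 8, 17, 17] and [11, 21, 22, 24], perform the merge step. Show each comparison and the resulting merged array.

Merging process:

Compare 1 vs 11: take 1 from left. Merged: [1]
Compare 8 vs 11: take 8 from left. Merged: [1, 8]
Compare 17 vs 11: take 11 from right. Merged: [1, 8, 11]
Compare 17 vs 21: take 17 from left. Merged: [1, 8, 11, 17]
Compare 17 vs 21: take 17 from left. Merged: [1, 8, 11, 17, 17]
Append remaining from right: [21, 22, 24]. Merged: [1, 8, 11, 17, 17, 21, 22, 24]

Final merged array: [1, 8, 11, 17, 17, 21, 22, 24]
Total comparisons: 5

The merged array is [1, 8, 11, 17, 17, 21, 22, 24], requiring 5 comparisons. The merge step runs in O(n) time where n is the total number of elements.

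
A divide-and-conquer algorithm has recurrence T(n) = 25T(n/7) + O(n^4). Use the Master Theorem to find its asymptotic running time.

Master Theorem for T(n) = 25T(n/7) + O(n^4):

a = 25, b = 7, c = 4
log_b(a) = log_7(25) = 1.6542

Case 3: c = 4 > log_7(25) = 1.6542
T(n) = O(n^4) = O(n^4)

For T(n) = 25T(n/7) + O(n^4): log_7(25) = 1.6542. This is Case 3 of the Master Theorem (c > log_b(a), work dominated by root), giving O(n^4).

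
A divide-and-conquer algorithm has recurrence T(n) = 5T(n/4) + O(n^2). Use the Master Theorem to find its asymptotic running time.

Master Theorem for T(n) = 5T(n/4) + O(n^2):

a = 5, b = 4, c = 2
log_b(a) = log_4(5) = 1.1610

Case 3: c = 2 > log_4(5) = 1.1610
T(n) = O(n^2) = O(n^2)

For T(n) = 5T(n/4) + O(n^2): log_4(5) = 1.1610. This is Case 3 of the Master Theorem (c > log_b(a), work dominated by root), giving O(n^2).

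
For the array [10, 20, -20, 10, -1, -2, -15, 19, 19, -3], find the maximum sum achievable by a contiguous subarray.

Using Kadane's algorithm on [10, 20, -20, 10, -1, -2, -15, 19, 19, -3]:

Scanning through the array:
Position 1 (value 20): max_ending_here = 30, max_so_far = 30
Position 2 (value -20): max_ending_here = 10, max_so_far = 30
Position 3 (value 10): max_ending_here = 20, max_so_far = 30
Position 4 (value -1): max_ending_here = 19, max_so_far = 30
Position 5 (value -2): max_ending_here = 17, max_so_far = 30
Position 6 (value -15): max_ending_here = 2, max_so_far = 30
Position 7 (value 19): max_ending_here = 21, max_so_far = 30
Position 8 (value 19): max_ending_here = 40, max_so_far = 40
Position 9 (value -3): max_ending_here = 37, max_so_far = 40

Maximum subarray: [10, 20, -20, 10, -1, -2, -15, 19, 19]
Maximum sum: 40

The maximum subarray is [10, 20, -20, 10, -1, -2, -15, 19, 19] with sum 40. This subarray runs from index 0 to index 8.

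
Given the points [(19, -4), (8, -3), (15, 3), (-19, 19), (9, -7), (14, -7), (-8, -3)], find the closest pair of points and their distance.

Computing all pairwise distances among 7 points:

d((19, -4), (8, -3)) = 11.0454
d((19, -4), (15, 3)) = 8.0623
d((19, -4), (-19, 19)) = 44.4185
d((19, -4), (9, -7)) = 10.4403
d((19, -4), (14, -7)) = 5.831
d((19, -4), (-8, -3)) = 27.0185
d((8, -3), (15, 3)) = 9.2195
d((8, -3), (-19, 19)) = 34.8281
d((8, -3), (9, -7)) = 4.1231 <-- minimum
d((8, -3), (14, -7)) = 7.2111
d((8, -3), (-8, -3)) = 16.0
d((15, 3), (-19, 19)) = 37.5766
d((15, 3), (9, -7)) = 11.6619
d((15, 3), (14, -7)) = 10.0499
d((15, 3), (-8, -3)) = 23.7697
d((-19, 19), (9, -7)) = 38.2099
d((-19, 19), (14, -7)) = 42.0119
d((-19, 19), (-8, -3)) = 24.5967
d((9, -7), (14, -7)) = 5.0
d((9, -7), (-8, -3)) = 17.4642
d((14, -7), (-8, -3)) = 22.3607

Closest pair: (8, -3) and (9, -7) with distance 4.1231

The closest pair is (8, -3) and (9, -7) with Euclidean distance 4.1231. For 7 points, brute-force pairwise comparison is shown above. For large n, the divide-and-conquer algorithm (sort by x, recurse on halves, check the dividing strip) achieves O(n log n).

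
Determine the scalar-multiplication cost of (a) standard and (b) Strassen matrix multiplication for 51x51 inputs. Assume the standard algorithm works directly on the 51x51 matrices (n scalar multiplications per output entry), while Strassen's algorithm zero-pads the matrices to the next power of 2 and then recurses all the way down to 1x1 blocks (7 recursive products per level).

Matrix multiplication for 51x51 matrices:

Strassen's algorithm requires power-of-2 dimensions. Pad 51x51 to 64x64 (next power of 2).

Standard algorithm: 51^3 = 132651 multiplications
Strassen's algorithm: 7^(log2(64)) = 7^6 = 117649 multiplications
Savings: 132651 - 117649 = 15002 multiplications

Standard: 132651 multiplications (51^3). Strassen: 117649 multiplications (7^6, after padding to 64x64). Strassen reduces 8 recursive multiplications to 7 at each level.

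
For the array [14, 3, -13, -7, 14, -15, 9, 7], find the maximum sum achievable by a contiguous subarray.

Using Kadane's algorithm on [14, 3, -13, -7, 14, -15, 9, 7]:

Scanning through the array:
Position 1 (value 3): max_ending_here = 17, max_so_far = 17
Position 2 (value -13): max_ending_here = 4, max_so_far = 17
Position 3 (value -7): max_ending_here = -3, max_so_far = 17
Position 4 (value 14): max_ending_here = 14, max_so_far = 17
Position 5 (value -15): max_ending_here = -1, max_so_far = 17
Position 6 (value 9): max_ending_here = 9, max_so_far = 17
Position 7 (value 7): max_ending_here = 16, max_so_far = 17

Maximum subarray: [14, 3]
Maximum sum: 17

The maximum subarray is [14, 3] with sum 17. This subarray runs from index 0 to index 1.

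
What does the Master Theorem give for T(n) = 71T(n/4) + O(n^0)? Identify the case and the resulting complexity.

Master Theorem for T(n) = 71T(n/4) + O(n^0):

a = 71, b = 4, c = 0
log_b(a) = log_4(71) = 3.0749

Case 1: c = 0 < log_4(71) = 3.0749
T(n) = O(n^(log_4 71))

For T(n) = 71T(n/4) + O(n^0): log_4(71) = 3.0749. This is Case 1 of the Master Theorem (c < log_b(a), work dominated by leaves), giving O(n^(log_4 71)).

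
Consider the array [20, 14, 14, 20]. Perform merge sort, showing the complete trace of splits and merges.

Merge sort trace:

Split: [20, 14, 14, 20] -> [20, 14] and [14, 20]
  Split: [20, 14] -> [20] and [14]
  Merge: [20] + [14] -> [14, 20]
  Split: [14, 20] -> [14] and [20]
  Merge: [14] + [20] -> [14, 20]
Merge: [14, 20] + [14, 20] -> [14, 14, 20, 20]

Final sorted array: [14, 14, 20, 20]

The merge sort proceeds by recursively splitting the array and merging sorted halves.
After all merges, the sorted array is [14, 14, 20, 20].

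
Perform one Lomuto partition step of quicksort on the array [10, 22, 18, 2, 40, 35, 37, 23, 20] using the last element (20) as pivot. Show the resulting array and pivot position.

Lomuto partition with pivot = 20:

Initial array: [10, 22, 18, 2, 40, 35, 37, 23, 20]

arr[0]=10 <= 20: swap with position 0, array becomes [10, 22, 18, 2, 40, 35, 37, 23, 20]
arr[1]=22 > 20: no swap
arr[2]=18 <= 20: swap with position 1, array becomes [10, 18, 22, 2, 40, 35, 37, 23, 20]
arr[3]=2 <= 20: swap with position 2, array becomes [10, 18, 2, 22, 40, 35, 37, 23, 20]
arr[4]=40 > 20: no swap
arr[5]=35 > 20: no swap
arr[6]=37 > 20: no swap
arr[7]=23 > 20: no swap

Place pivot at position 3: [10, 18, 2, 20, 40, 35, 37, 23, 22]
Pivot position: 3

After partitioning with pivot 20, the array becomes [10, 18, 2, 20, 40, 35, 37, 23, 22]. The pivot is placed at index 3. All elements to the left of the pivot are <= 20, and all elements to the right are > 20.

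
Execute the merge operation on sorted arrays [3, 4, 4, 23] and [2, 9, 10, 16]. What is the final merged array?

Merging process:

Compare 3 vs 2: take 2 from right. Merged: [2]
Compare 3 vs 9: take 3 from left. Merged: [2, 3]
Compare 4 vs 9: take 4 from left. Merged: [2, 3, 4]
Compare 4 vs 9: take 4 from left. Merged: [2, 3, 4, 4]
Compare 23 vs 9: take 9 from right. Merged: [2, 3, 4, 4, 9]
Compare 23 vs 10: take 10 from right. Merged: [2, 3, 4, 4, 9, 10]
Compare 23 vs 16: take 16 from right. Merged: [2, 3, 4, 4, 9, 10, 16]
Append remaining from left: [23]. Merged: [2, 3, 4, 4, 9, 10, 16, 23]

Final merged array: [2, 3, 4, 4, 9, 10, 16, 23]
Total comparisons: 7

The merged array is [2, 3, 4, 4, 9, 10, 16, 23], requiring 7 comparisons. The merge step runs in O(n) time where n is the total number of elements.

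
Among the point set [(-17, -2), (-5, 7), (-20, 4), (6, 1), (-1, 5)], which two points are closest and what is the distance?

Computing all pairwise distances among 5 points:

d((-17, -2), (-5, 7)) = 15.0
d((-17, -2), (-20, 4)) = 6.7082
d((-17, -2), (6, 1)) = 23.1948
d((-17, -2), (-1, 5)) = 17.4642
d((-5, 7), (-20, 4)) = 15.2971
d((-5, 7), (6, 1)) = 12.53
d((-5, 7), (-1, 5)) = 4.4721 <-- minimum
d((-20, 4), (6, 1)) = 26.1725
d((-20, 4), (-1, 5)) = 19.0263
d((6, 1), (-1, 5)) = 8.0623

Closest pair: (-5, 7) and (-1, 5) with distance 4.4721

The closest pair is (-5, 7) and (-1, 5) with Euclidean distance 4.4721. For 5 points, brute-force pairwise comparison is shown above. For large n, the divide-and-conquer algorithm (sort by x, recurse on halves, check the dividing strip) achieves O(n log n).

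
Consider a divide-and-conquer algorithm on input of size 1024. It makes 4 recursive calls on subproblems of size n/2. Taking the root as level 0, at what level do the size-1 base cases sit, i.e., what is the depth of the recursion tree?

For divide and conquer with division factor 2:

Problem sizes at each level:
Level 0: 1024
Level 1: 512
Level 2: 256
Level 3: 128
Level 4: 64
Level 5: 32
Level 6: 16
Level 7: 8
Level 8: 4
Level 9: 2
Level 10: 1

The root is level 0 and the size-1 base case is level 10 (the tree spans levels 0 through 10, i.e. 11 levels counting the root), so the depth is the number of divisions: log_2(1024) = 10

The recursion tree depth is log_2(1024) = 10. At each level, the problem size is divided by 2, so it takes 10 divisions to reduce to a base case of size 1. The algorithm makes 4 recursive calls at each level.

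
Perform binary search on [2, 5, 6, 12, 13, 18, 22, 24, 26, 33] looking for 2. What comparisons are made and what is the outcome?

Binary search for 2 in [2, 5, 6, 12, 13, 18, 22, 24, 26, 33]:

lo=0, hi=9, mid=4, arr[mid]=13 -> 13 > 2, search left half
lo=0, hi=3, mid=1, arr[mid]=5 -> 5 > 2, search left half
lo=0, hi=0, mid=0, arr[mid]=2 -> Found target at index 0!

Binary search finds 2 at index 0 after 3 comparisons. The search repeatedly halves the search space by comparing with the middle element.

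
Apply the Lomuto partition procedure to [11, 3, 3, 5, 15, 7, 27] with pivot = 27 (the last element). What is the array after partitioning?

Lomuto partition with pivot = 27:

Initial array: [11, 3, 3, 5, 15, 7, 27]

arr[0]=11 <= 27: swap with position 0, array becomes [11, 3, 3, 5, 15, 7, 27]
arr[1]=3 <= 27: swap with position 1, array becomes [11, 3, 3, 5, 15, 7, 27]
arr[2]=3 <= 27: swap with position 2, array becomes [11, 3, 3, 5, 15, 7, 27]
arr[3]=5 <= 27: swap with position 3, array becomes [11, 3, 3, 5, 15, 7, 27]
arr[4]=15 <= 27: swap with position 4, array becomes [11, 3, 3, 5, 15, 7, 27]
arr[5]=7 <= 27: swap with position 5, array becomes [11, 3, 3, 5, 15, 7, 27]

Place pivot at position 6: [11, 3, 3, 5, 15, 7, 27]
Pivot position: 6

After partitioning with pivot 27, the array becomes [11, 3, 3, 5, 15, 7, 27]. The pivot is placed at index 6. All elements to the left of the pivot are <= 27, and all elements to the right are > 27.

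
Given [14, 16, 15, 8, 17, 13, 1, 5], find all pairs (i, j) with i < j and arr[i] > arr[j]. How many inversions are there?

Finding inversions in [14, 16, 15, 8, 17, 13, 1, 5]:

(0, 3): arr[0]=14 > arr[3]=8
(0, 5): arr[0]=14 > arr[5]=13
(0, 6): arr[0]=14 > arr[6]=1
(0, 7): arr[0]=14 > arr[7]=5
(1, 2): arr[1]=16 > arr[2]=15
(1, 3): arr[1]=16 > arr[3]=8
(1, 5): arr[1]=16 > arr[5]=13
(1, 6): arr[1]=16 > arr[6]=1
(1, 7): arr[1]=16 > arr[7]=5
(2, 3): arr[2]=15 > arr[3]=8
(2, 5): arr[2]=15 > arr[5]=13
(2, 6): arr[2]=15 > arr[6]=1
(2, 7): arr[2]=15 > arr[7]=5
(3, 6): arr[3]=8 > arr[6]=1
(3, 7): arr[3]=8 > arr[7]=5
(4, 5): arr[4]=17 > arr[5]=13
(4, 6): arr[4]=17 > arr[6]=1
(4, 7): arr[4]=17 > arr[7]=5
(5, 6): arr[5]=13 > arr[6]=1
(5, 7): arr[5]=13 > arr[7]=5

Total inversions: 20

The array has 20 inversion(s): (0,3), (0,5), (0,6), (0,7), (1,2), (1,3), (1,5), (1,6), (1,7), (2,3), (2,5), (2,6), (2,7), (3,6), (3,7), (4,5), (4,6), (4,7), (5,6), (5,7). Each pair (i,j) satisfies i < j and arr[i] > arr[j].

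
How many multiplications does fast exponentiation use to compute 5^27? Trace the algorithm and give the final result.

Computing 5^27 by squaring (build up from 5^1; each line after the first costs one multiplication):

5^1 = 5
5^2 = (5^1)^2 = 5^2 = 25
5^3 = 5 * 5^2 = 5 * 25 = 125
5^6 = (5^3)^2 = 125^2 = 15625
5^12 = (5^6)^2 = 15625^2 = 244140625
5^13 = 5 * 5^12 = 5 * 244140625 = 1220703125
5^26 = (5^13)^2 = 1220703125^2 = 1490116119384765625
5^27 = 5 * 5^26 = 5 * 1490116119384765625 = 7450580596923828125

Result: 7450580596923828125
Multiplications needed: 7 (7 lines after 5^1)

5^27 = 7450580596923828125. Using exponentiation by squaring, this requires 7 multiplications. The key idea: if the exponent is even, square the half-power; if odd, multiply by the base once.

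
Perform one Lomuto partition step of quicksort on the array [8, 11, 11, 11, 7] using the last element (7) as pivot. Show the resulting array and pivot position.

Lomuto partition with pivot = 7:

Initial array: [8, 11, 11, 11, 7]

arr[0]=8 > 7: no swap
arr[1]=11 > 7: no swap
arr[2]=11 > 7: no swap
arr[3]=11 > 7: no swap

Place pivot at position 0: [7, 11, 11, 11, 8]
Pivot position: 0

After partitioning with pivot 7, the array becomes [7, 11, 11, 11, 8]. The pivot is placed at index 0. All elements to the left of the pivot are <= 7, and all elements to the right are > 7.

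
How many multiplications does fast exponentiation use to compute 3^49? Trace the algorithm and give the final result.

Computing 3^49 by squaring (build up from 3^1; each line after the first costs one multiplication):

3^1 = 3
3^2 = (3^1)^2 = 3^2 = 9
3^3 = 3 * 3^2 = 3 * 9 = 27
3^6 = (3^3)^2 = 27^2 = 729
3^12 = (3^6)^2 = 729^2 = 531441
3^24 = (3^12)^2 = 531441^2 = 282429536481
3^48 = (3^24)^2 = 282429536481^2 = 79766443076872509863361
3^49 = 3 * 3^48 = 3 * 79766443076872509863361 = 239299329230617529590083

Result: 239299329230617529590083
Multiplications needed: 7 (7 lines after 3^1)

3^49 = 239299329230617529590083. Using exponentiation by squaring, this requires 7 multiplications. The key idea: if the exponent is even, square the half-power; if odd, multiply by the base once.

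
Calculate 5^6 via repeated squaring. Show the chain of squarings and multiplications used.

Computing 5^6 by squaring (build up from 5^1; each line after the first costs one multiplication):

5^1 = 5
5^2 = (5^1)^2 = 5^2 = 25
5^3 = 5 * 5^2 = 5 * 25 = 125
5^6 = (5^3)^2 = 125^2 = 15625

Result: 15625
Multiplications needed: 3 (3 lines after 5^1)

5^6 = 15625. Using exponentiation by squaring, this requires 3 multiplications. The key idea: if the exponent is even, square the half-power; if odd, multiply by the base once.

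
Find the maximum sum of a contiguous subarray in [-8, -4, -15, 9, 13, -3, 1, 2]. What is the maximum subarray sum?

Using Kadane's algorithm on [-8, -4, -15, 9, 13, -3, 1, 2]:

Scanning through the array:
Position 1 (value -4): max_ending_here = -4, max_so_far = -4
Position 2 (value -15): max_ending_here = -15, max_so_far = -4
Position 3 (value 9): max_ending_here = 9, max_so_far = 9
Position 4 (value 13): max_ending_here = 22, max_so_far = 22
Position 5 (value -3): max_ending_here = 19, max_so_far = 22
Position 6 (value 1): max_ending_here = 20, max_so_far = 22
Position 7 (value 2): max_ending_here = 22, max_so_far = 22

Maximum subarray: [9, 13]
Maximum sum: 22

The maximum subarray is [9, 13] with sum 22. This subarray runs from index 3 to index 4.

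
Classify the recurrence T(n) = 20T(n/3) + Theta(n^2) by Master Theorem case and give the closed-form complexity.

Master Theorem for T(n) = 20T(n/3) + O(n^2):

a = 20, b = 3, c = 2
log_b(a) = log_3(20) = 2.7268

Case 1: c = 2 < log_3(20) = 2.7268
T(n) = O(n^(log_3 20))

For T(n) = 20T(n/3) + O(n^2): log_3(20) = 2.7268. This is Case 1 of the Master Theorem (c < log_b(a), work dominated by leaves), giving O(n^(log_3 20)).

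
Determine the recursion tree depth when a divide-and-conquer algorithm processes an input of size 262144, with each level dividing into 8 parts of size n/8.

For divide and conquer with division factor 8:

Problem sizes at each level:
Level 0: 262144
Level 1: 32768
Level 2: 4096
Level 3: 512
Level 4: 64
Level 5: 8
Level 6: 1

The root is level 0 and the size-1 base case is level 6 (the tree spans levels 0 through 6, i.e. 7 levels counting the root), so the depth is the number of divisions: log_8(262144) = 6

The recursion tree depth is log_8(262144) = 6. At each level, the problem size is divided by 8, so it takes 6 divisions to reduce to a base case of size 1. The algorithm makes 8 recursive calls at each level.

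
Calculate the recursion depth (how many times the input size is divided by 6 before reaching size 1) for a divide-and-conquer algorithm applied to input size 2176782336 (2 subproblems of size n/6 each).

For divide and conquer with division factor 6:

Problem sizes at each level:
Level 0: 2176782336
Level 1: 362797056
Level 2: 60466176
Level 3: 10077696
Level 4: 1679616
Level 5: 279936
Level 6: 46656
Level 7: 7776
Level 8: 1296
Level 9: 216
Level 10: 36
Level 11: 6
Level 12: 1

The root is level 0 and the size-1 base case is level 12 (the tree spans levels 0 through 12, i.e. 13 levels counting the root), so the depth is the number of divisions: log_6(2176782336) = 12

The recursion tree depth is log_6(2176782336) = 12. At each level, the problem size is divided by 6, so it takes 12 divisions to reduce to a base case of size 1. The algorithm makes 2 recursive calls at each level.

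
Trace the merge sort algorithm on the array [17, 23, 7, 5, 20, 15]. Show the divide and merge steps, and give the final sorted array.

Merge sort trace:

Split: [17, 23, 7, 5, 20, 15] -> [17, 23, 7] and [5, 20, 15]
  Split: [17, 23, 7] -> [17] and [23, 7]
    Split: [23, 7] -> [23] and [7]
    Merge: [23] + [7] -> [7, 23]
  Merge: [17] + [7, 23] -> [7, 17, 23]
  Split: [5, 20, 15] -> [5] and [20, 15]
    Split: [20, 15] -> [20] and [15]
    Merge: [20] + [15] -> [15, 20]
  Merge: [5] + [15, 20] -> [5, 15, 20]
Merge: [7, 17, 23] + [5, 15, 20] -> [5, 7, 15, 17, 20, 23]

Final sorted array: [5, 7, 15, 17, 20, 23]

The merge sort proceeds by recursively splitting the array and merging sorted halves.
After all merges, the sorted array is [5, 7, 15, 17, 20, 23].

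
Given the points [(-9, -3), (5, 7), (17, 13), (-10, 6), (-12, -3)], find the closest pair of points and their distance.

Computing all pairwise distances among 5 points:

d((-9, -3), (5, 7)) = 17.2047
d((-9, -3), (17, 13)) = 30.5287
d((-9, -3), (-10, 6)) = 9.0554
d((-9, -3), (-12, -3)) = 3.0 <-- minimum
d((5, 7), (17, 13)) = 13.4164
d((5, 7), (-10, 6)) = 15.0333
d((5, 7), (-12, -3)) = 19.7231
d((17, 13), (-10, 6)) = 27.8927
d((17, 13), (-12, -3)) = 33.121
d((-10, 6), (-12, -3)) = 9.2195

Closest pair: (-9, -3) and (-12, -3) with distance 3.0

The closest pair is (-9, -3) and (-12, -3) with Euclidean distance 3.0. For 5 points, brute-force pairwise comparison is shown above. For large n, the divide-and-conquer algorithm (sort by x, recurse on halves, check the dividing strip) achieves O(n log n).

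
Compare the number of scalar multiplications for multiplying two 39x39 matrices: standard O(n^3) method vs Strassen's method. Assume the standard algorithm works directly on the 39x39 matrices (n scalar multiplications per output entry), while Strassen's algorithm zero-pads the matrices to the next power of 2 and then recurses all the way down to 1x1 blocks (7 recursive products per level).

Matrix multiplication for 39x39 matrices:

Strassen's algorithm requires power-of-2 dimensions. Pad 39x39 to 64x64 (next power of 2).

Standard algorithm: 39^3 = 59319 multiplications
Strassen's algorithm: 7^(log2(64)) = 7^6 = 117649 multiplications
Difference: 59319 - 117649 = -58330 (Strassen uses MORE here due to padding overhead — for small or just-over-power-of-2 n, padding can outweigh the per-level savings)

Standard: 59319 multiplications (39^3). Strassen: 117649 multiplications (7^6, after padding to 64x64). Strassen reduces 8 recursive multiplications to 7 at each level.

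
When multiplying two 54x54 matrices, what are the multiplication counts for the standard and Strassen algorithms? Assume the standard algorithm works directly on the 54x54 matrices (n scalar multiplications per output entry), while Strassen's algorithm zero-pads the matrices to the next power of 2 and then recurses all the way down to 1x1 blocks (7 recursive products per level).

Matrix multiplication for 54x54 matrices:

Strassen's algorithm requires power-of-2 dimensions. Pad 54x54 to 64x64 (next power of 2).

Standard algorithm: 54^3 = 157464 multiplications
Strassen's algorithm: 7^(log2(64)) = 7^6 = 117649 multiplications
Savings: 157464 - 117649 = 39815 multiplications

Standard: 157464 multiplications (54^3). Strassen: 117649 multiplications (7^6, after padding to 64x64). Strassen reduces 8 recursive multiplications to 7 at each level.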